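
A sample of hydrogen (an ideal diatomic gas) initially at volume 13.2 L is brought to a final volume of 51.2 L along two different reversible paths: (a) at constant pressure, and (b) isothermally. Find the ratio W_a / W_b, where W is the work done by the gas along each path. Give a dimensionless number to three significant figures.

W_a / W_b ≈ 2.12

Path (a) isobaric: W = P₁(V₂ − V₁) → W_a/(P₁V₁) = 2.879.
Path (b) isothermal: W = P₁V₁ ln(V₂/V₁) → W_b/(P₁V₁) = 1.356.
W_a / W_b = 2.879 / 1.356 = 2.124.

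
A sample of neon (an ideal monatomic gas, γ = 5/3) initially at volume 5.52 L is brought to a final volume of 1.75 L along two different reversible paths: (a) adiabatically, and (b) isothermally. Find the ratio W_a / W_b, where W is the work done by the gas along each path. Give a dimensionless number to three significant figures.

W_a / W_b ≈ 1.50

Path (a) adiabatic: W = P₁V₁(1 − (V₁/V₂)^(γ−1))/(γ−1) → W_a/(P₁V₁) = -1.726.
Path (b) isothermal: W = P₁V₁ ln(V₂/V₁) → W_b/(P₁V₁) = -1.149.
W_a / W_b = -1.726 / -1.149 = 1.503.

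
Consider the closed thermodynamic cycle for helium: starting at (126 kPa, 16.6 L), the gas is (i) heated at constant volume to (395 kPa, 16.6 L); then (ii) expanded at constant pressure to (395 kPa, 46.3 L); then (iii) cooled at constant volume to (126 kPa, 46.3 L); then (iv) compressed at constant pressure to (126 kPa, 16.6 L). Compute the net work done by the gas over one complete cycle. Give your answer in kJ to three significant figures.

Constant-volume legs do no work.
W(ii) = (395)(46.3 − 16.6) = 11731 J; W(iv) = (126)(16.6 − 46.3) = -3742 J.
W_net = 11731 − 3742 = 7989 J (the clockwise enclosed area).

W_net ≈ 7.99 kJ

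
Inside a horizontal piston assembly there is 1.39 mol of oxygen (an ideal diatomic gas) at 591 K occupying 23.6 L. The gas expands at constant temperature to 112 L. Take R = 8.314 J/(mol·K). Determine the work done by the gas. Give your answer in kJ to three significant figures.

Isothermal: W = nRT ln(V₂/V₁).
W = (1.39)(8.314)(591) × ln(112/23.6)
  = 6830 × 1.557
W_by_gas = 10636 J.

W ≈ 10.6 kJ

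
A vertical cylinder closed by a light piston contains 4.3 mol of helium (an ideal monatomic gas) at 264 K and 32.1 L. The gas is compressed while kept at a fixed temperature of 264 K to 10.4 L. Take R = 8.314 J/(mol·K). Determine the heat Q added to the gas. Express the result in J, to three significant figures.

Isothermal ⇒ ΔU = 0, so Q = W = nRT ln(V₂/V₁).
Q = (4.3)(8.314)(264) ln(10.4/32.1) = 9438 × -1.127 = -10637 J.

Q ≈ -10600 J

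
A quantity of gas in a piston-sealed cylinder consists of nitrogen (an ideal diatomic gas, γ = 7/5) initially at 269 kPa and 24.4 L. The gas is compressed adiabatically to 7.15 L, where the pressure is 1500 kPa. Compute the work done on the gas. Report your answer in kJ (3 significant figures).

W ≈ 10.4 kJ

Adiabatic: W = (P₁V₁ − P₂V₂)/(γ − 1) with γ = 7/5.
P₁V₁ = 6564 J, P₂V₂ = 10725 J.
W = (6564 − 10725) / 0.4 = -10404 J.
Work on gas = −W_by = 10404 J.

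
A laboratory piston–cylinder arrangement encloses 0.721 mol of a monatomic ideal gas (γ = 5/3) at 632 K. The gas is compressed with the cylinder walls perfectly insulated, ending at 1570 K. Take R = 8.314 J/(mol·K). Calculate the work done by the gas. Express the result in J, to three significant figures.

Adiabatic ⇒ Q = 0, so W_by = −ΔU = nCᵥ(T₁ − T₂).
Cᵥ = 3R/2 = 12.47 J/(mol·K).
W = (0.721)(12.47)(632 − 1570) = -8434 J.

W ≈ -8430 J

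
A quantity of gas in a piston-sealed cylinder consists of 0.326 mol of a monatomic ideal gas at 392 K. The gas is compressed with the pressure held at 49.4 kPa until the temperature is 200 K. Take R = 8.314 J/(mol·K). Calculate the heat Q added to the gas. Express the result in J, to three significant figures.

Isobaric: W = nRΔT = (0.326)(8.314)(-192) = -520.4 J.
ΔU = nCᵥΔT with Cᵥ = 3R/2: ΔU = (0.326)(12.47)(-192) = -780.6 J.
Q = ΔU + W = -780.6 − 520.4 = -1301 J.

Q ≈ -1300 J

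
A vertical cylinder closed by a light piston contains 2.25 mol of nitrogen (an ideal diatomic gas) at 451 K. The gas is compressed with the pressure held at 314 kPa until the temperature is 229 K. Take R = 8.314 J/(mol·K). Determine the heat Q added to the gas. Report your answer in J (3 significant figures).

Isobaric: W = nRΔT = (2.25)(8.314)(-222) = -4153 J.
ΔU = nCᵥΔT with Cᵥ = 5R/2: ΔU = (2.25)(20.79)(-222) = -10382 J.
Q = ΔU + W = -10382 − 4153 = -14535 J.

Q ≈ -14500 J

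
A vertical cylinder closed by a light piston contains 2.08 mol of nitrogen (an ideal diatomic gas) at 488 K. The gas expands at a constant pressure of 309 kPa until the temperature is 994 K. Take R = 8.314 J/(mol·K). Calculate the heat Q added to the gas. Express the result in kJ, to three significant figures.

Q ≈ 30.6 kJ

Isobaric: W = nRΔT = (2.08)(8.314)(506) = 8750 J.
ΔU = nCᵥΔT with Cᵥ = 5R/2: ΔU = (2.08)(20.79)(506) = 21876 J.
Q = ΔU + W = 21876 + 8750 = 30626 J.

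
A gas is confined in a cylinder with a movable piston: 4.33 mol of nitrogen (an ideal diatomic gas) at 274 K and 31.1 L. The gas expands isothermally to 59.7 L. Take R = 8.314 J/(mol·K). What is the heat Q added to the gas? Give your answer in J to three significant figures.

Isothermal ⇒ ΔU = 0, so Q = W = nRT ln(V₂/V₁).
Q = (4.33)(8.314)(274) ln(59.7/31.1) = 9864 × 0.6521 = 6432 J.

Q ≈ 6430 J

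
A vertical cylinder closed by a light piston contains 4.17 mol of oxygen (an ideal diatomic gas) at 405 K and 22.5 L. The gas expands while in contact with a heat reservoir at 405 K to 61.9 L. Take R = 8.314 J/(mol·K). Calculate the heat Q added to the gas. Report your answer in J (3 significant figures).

Isothermal ⇒ ΔU = 0, so Q = W = nRT ln(V₂/V₁).
Q = (4.17)(8.314)(405) ln(61.9/22.5) = 14041 × 1.012 = 14210 J.

Q ≈ 14200 J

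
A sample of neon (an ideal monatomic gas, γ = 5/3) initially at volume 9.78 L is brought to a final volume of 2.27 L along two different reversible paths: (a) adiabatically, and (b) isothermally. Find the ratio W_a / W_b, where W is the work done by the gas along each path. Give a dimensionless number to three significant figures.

W_a / W_b ≈ 1.69

Path (a) adiabatic: W = P₁V₁(1 − (V₁/V₂)^(γ−1))/(γ−1) → W_a/(P₁V₁) = -2.472.
Path (b) isothermal: W = P₁V₁ ln(V₂/V₁) → W_b/(P₁V₁) = -1.461.
W_a / W_b = -2.472 / -1.461 = 1.692.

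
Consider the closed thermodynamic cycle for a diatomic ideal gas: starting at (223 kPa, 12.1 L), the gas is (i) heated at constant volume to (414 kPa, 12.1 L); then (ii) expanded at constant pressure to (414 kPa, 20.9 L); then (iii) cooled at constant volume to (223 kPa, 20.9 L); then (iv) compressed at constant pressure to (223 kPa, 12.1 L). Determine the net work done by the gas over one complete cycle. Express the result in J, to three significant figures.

W_net ≈ 1680 J

Constant-volume legs do no work.
W(ii) = (414)(20.9 − 12.1) = 3643 J; W(iv) = (223)(12.1 − 20.9) = -1962 J.
W_net = 3643 − 1962 = 1681 J (the clockwise enclosed area).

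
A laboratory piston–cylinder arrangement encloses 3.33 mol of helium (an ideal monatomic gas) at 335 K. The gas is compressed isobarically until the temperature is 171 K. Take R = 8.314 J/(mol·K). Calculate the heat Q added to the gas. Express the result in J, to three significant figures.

Q ≈ -11400 J

Isobaric: W = nRΔT = (3.33)(8.314)(-164) = -4540 J.
ΔU = nCᵥΔT with Cᵥ = 3R/2: ΔU = (3.33)(12.47)(-164) = -6811 J.
Q = ΔU + W = -6811 − 4540 = -11351 J.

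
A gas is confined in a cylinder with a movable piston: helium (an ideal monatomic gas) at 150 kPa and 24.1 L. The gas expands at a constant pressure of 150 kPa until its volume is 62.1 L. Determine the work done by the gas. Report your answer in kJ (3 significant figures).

Isobaric: W = P ΔV.
W = (150 kPa)(62.1 − 24.1 L) = (150)(38) = 5700 J.

W ≈ 5.70 kJ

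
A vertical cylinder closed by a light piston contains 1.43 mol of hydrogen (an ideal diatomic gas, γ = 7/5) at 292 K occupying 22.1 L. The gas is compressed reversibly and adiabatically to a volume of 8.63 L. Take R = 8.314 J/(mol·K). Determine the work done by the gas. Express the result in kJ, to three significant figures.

Adiabatic: TV^(γ−1) = const with γ = 7/5.
T₂ = T₁ (V₁/V₂)^(γ−1) = 292 × (22.1/8.63)^0.4 = 292 × 1.457 = 425.3 K.
W_by = nCᵥ(T₁ − T₂) = (1.43)(20.79)(292 − 425.3) = -3963 J.

W ≈ -3.96 kJ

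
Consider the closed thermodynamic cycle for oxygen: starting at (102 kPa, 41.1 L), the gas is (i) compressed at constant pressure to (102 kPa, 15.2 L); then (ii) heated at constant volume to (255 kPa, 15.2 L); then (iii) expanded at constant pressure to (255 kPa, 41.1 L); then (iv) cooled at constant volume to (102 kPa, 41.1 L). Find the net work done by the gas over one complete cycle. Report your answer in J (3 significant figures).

Constant-volume legs do no work.
W(i) = (102)(15.2 − 41.1) = -2642 J; W(iii) = (255)(41.1 − 15.2) = 6605 J.
W_net = -2642 + 6605 = 3963 J (the clockwise enclosed area).

W_net ≈ 3960 J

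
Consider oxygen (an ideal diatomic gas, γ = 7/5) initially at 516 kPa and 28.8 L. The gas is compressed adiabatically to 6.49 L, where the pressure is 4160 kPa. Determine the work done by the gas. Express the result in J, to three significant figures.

W ≈ -30300 J

Adiabatic: W = (P₁V₁ − P₂V₂)/(γ − 1) with γ = 7/5.
P₁V₁ = 14861 J, P₂V₂ = 26998 J.
W = (14861 − 26998) / 0.4 = -30344 J.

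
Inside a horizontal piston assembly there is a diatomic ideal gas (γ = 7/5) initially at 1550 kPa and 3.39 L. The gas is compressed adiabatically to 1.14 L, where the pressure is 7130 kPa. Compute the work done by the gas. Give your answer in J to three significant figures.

W ≈ -7180 J

Adiabatic: W = (P₁V₁ − P₂V₂)/(γ − 1) with γ = 7/5.
P₁V₁ = 5254 J, P₂V₂ = 8128 J.
W = (5254 − 8128) / 0.4 = -7184 J.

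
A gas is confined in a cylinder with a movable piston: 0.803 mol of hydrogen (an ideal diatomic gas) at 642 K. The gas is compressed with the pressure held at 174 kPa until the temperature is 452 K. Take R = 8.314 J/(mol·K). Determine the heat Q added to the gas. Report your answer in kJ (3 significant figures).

Isobaric: W = nRΔT = (0.803)(8.314)(-190) = -1268 J.
ΔU = nCᵥΔT with Cᵥ = 5R/2: ΔU = (0.803)(20.79)(-190) = -3171 J.
Q = ΔU + W = -3171 − 1268 = -4440 J.

Q ≈ -4.44 kJ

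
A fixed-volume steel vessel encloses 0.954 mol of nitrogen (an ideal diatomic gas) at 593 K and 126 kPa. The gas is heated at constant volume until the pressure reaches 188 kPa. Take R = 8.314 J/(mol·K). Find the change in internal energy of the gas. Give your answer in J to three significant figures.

ΔU ≈ 5790 J

Constant volume ⇒ W = 0, so Q = ΔU = nCᵥΔT with Cᵥ = 5R/2 = 20.79 J/(mol·K).
At constant V, T₂/T₁ = P₂/P₁ ⇒ ΔT = T₁(P₂/P₁ − 1) = 593·(188/126 − 1) = 291.8 K.
ΔU = (0.954)(20.79)(291.8) = 5786 J.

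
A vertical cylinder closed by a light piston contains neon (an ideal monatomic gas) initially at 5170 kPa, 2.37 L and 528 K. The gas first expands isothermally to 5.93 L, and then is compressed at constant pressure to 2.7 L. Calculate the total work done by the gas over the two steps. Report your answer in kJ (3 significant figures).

Step 1 (isothermal): W = P₁V₁ ln(V₂/V₁) = (12253) ln(5.93/2.37) = 11238 J.
After step 1: P = 2066 kPa, V = 5.93 L, T = 528 K.
Step 2 (isobaric): W = PΔV = (2066 kPa)(2.7 − 5.93 L) = -6674 J.
W_total = 11238 − 6674 = 4564 J.

W_total ≈ 4.56 kJ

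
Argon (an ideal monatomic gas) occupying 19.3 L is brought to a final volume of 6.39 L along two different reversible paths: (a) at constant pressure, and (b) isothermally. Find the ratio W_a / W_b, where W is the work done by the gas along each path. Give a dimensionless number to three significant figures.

Path (a) isobaric: W = P₁(V₂ − V₁) → W_a/(P₁V₁) = -0.6689.
Path (b) isothermal: W = P₁V₁ ln(V₂/V₁) → W_b/(P₁V₁) = -1.105.
W_a / W_b = -0.6689 / -1.105 = 0.6051.

W_a / W_b ≈ 0.605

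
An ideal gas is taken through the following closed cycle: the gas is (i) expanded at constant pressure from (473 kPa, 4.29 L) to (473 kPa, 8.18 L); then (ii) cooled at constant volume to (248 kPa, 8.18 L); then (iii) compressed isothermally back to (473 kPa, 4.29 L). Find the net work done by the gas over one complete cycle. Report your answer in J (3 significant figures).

Leg (i): W = PΔV = (473)(8.18 − 4.29) = 1840 J.
Leg (ii): W = 0.
Leg (iii): W = PᵢVᵢ ln(V_f/Vᵢ) = (2029) ln(4.29/8.18) = -1309 J.
W_net = 1840 − 1309 = 530.7 J.

W_net ≈ 531 J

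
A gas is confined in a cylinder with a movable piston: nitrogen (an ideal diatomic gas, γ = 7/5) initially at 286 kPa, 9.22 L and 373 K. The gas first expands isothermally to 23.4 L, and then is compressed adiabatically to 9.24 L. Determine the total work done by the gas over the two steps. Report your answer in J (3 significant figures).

Step 1 (isothermal): W = P₁V₁ ln(V₂/V₁) = (2637) ln(23.4/9.22) = 2456 J.
After step 1: P = 112.7 kPa, V = 23.4 L, T = 373 K.
Step 2 (adiabatic): W = (P₁V₁ − P₂V₂)/(γ−1) = (2637 − 3824)/0.4 = -2968 J.
W_total = 2456 − 2968 = -511.7 J.

W_total ≈ -512 J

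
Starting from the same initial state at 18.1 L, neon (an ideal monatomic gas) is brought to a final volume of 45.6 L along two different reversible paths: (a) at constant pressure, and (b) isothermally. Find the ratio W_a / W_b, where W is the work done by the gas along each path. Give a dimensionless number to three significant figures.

W_a / W_b ≈ 1.64

Path (a) isobaric: W = P₁(V₂ − V₁) → W_a/(P₁V₁) = 1.519.
Path (b) isothermal: W = P₁V₁ ln(V₂/V₁) → W_b/(P₁V₁) = 0.924.
W_a / W_b = 1.519 / 0.924 = 1.644.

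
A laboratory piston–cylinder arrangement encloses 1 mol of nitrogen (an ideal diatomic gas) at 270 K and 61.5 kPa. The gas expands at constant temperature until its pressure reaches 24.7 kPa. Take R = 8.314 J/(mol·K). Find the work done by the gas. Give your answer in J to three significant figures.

Isothermal process: W = nRT ln(V₂/V₁) = nRT ln(P₁/P₂).
W = (1)(8.314)(270) × ln(61.5/24.7)
  = 2245 × ln(2.49) = 2245 × 0.9122
W_by_gas = 2048 J.

W ≈ 2050 J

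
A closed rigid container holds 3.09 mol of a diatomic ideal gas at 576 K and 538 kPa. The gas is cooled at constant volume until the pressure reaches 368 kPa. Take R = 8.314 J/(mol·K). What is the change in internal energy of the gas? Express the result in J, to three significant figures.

Constant volume ⇒ W = 0, so Q = ΔU = nCᵥΔT with Cᵥ = 5R/2 = 20.79 J/(mol·K).
At constant V, T₂/T₁ = P₂/P₁ ⇒ ΔT = T₁(P₂/P₁ − 1) = 576·(368/538 − 1) = -182 K.
ΔU = (3.09)(20.79)(-182) = -11690 J.

ΔU ≈ -11700 J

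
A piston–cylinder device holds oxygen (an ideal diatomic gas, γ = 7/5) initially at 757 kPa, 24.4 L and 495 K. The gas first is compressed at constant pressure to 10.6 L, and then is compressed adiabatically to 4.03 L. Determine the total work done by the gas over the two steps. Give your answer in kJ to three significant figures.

Step 1 (isobaric): W = PΔV = (757 kPa)(10.6 − 24.4 L) = -10447 J.
After step 1: P = 757 kPa, V = 10.6 L, T = 215 K.
Step 2 (adiabatic): W = (P₁V₁ − P₂V₂)/(γ−1) = (8024 − 11814)/0.4 = -9475 J.
W_total = -10447 − 9475 = -19921 J.

W_total ≈ -19.9 kJ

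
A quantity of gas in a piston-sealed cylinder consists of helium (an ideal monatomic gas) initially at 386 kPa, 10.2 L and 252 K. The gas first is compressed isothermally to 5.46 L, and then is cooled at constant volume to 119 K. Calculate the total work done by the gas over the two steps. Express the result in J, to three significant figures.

W_total ≈ -2460 J

Step 1 (isothermal): W = P₁V₁ ln(V₂/V₁) = (3937) ln(5.46/10.2) = -2461 J.
Step 2 (isochoric): W = 0 (constant volume).
W_total = -2461 + 0 = -2461 J.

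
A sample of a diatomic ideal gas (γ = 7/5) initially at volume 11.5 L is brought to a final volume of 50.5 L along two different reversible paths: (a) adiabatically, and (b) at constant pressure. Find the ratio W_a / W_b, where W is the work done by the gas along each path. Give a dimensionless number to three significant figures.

W_a / W_b ≈ 0.329

Path (a) adiabatic: W = P₁V₁(1 − (V₁/V₂)^(γ−1))/(γ−1) → W_a/(P₁V₁) = 1.117.
Path (b) isobaric: W = P₁(V₂ − V₁) → W_b/(P₁V₁) = 3.391.
W_a / W_b = 1.117 / 3.391 = 0.3293.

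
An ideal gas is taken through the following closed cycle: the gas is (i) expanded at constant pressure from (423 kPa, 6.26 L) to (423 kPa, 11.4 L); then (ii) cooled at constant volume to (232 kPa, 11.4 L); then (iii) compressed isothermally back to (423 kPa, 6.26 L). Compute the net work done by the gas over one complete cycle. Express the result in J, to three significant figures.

Leg (i): W = PΔV = (423)(11.4 − 6.26) = 2174 J.
Leg (ii): W = 0.
Leg (iii): W = PᵢVᵢ ln(V_f/Vᵢ) = (2645) ln(6.26/11.4) = -1585 J.
W_net = 2174 − 1585 = 588.8 J.

W_net ≈ 589 J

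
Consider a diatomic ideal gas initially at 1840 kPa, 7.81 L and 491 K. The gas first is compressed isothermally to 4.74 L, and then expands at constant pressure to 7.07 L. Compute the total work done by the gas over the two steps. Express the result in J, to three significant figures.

Step 1 (isothermal): W = P₁V₁ ln(V₂/V₁) = (14370) ln(4.74/7.81) = -7176 J.
After step 1: P = 3032 kPa, V = 4.74 L, T = 491 K.
Step 2 (isobaric): W = PΔV = (3032 kPa)(7.07 − 4.74 L) = 7064 J.
W_total = -7176 + 7064 = -112.2 J.

W_total ≈ -112 J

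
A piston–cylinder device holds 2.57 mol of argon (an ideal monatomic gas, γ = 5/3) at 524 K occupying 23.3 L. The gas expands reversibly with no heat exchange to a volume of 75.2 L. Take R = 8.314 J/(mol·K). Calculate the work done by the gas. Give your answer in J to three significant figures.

Adiabatic: TV^(γ−1) = const with γ = 5/3.
T₂ = T₁ (V₁/V₂)^(γ−1) = 524 × (23.3/75.2)^0.667 = 524 × 0.4579 = 239.9 K.
W_by = nCᵥ(T₁ − T₂) = (2.57)(12.47)(524 − 239.9) = 9104 J.

W ≈ 9100 J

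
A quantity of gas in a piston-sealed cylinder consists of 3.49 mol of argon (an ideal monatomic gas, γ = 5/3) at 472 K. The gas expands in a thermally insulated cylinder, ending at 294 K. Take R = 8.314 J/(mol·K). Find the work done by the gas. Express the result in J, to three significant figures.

W ≈ 7750 J

Adiabatic ⇒ Q = 0, so W_by = −ΔU = nCᵥ(T₁ − T₂).
Cᵥ = 3R/2 = 12.47 J/(mol·K).
W = (3.49)(12.47)(472 − 294) = 7747 J.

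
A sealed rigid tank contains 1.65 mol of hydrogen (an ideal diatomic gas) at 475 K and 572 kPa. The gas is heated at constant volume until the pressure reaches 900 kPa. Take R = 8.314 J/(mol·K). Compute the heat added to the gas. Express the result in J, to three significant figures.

Constant volume ⇒ W = 0, so Q = ΔU = nCᵥΔT with Cᵥ = 5R/2 = 20.79 J/(mol·K).
At constant V, T₂/T₁ = P₂/P₁ ⇒ ΔT = T₁(P₂/P₁ − 1) = 475·(900/572 − 1) = 272.4 K.
ΔU = (1.65)(20.79)(272.4) = 9341 J.

Q ≈ 9340 J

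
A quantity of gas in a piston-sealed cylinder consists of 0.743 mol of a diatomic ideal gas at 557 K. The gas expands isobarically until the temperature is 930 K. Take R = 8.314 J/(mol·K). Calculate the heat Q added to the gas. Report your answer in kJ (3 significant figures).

Isobaric: W = nRΔT = (0.743)(8.314)(373) = 2304 J.
ΔU = nCᵥΔT with Cᵥ = 5R/2: ΔU = (0.743)(20.79)(373) = 5760 J.
Q = ΔU + W = 5760 + 2304 = 8064 J.

Q ≈ 8.06 kJ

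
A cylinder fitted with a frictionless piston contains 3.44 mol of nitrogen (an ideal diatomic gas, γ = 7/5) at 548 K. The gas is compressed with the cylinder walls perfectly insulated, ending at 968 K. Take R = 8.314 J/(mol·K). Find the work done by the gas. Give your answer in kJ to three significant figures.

Adiabatic ⇒ Q = 0, so W_by = −ΔU = nCᵥ(T₁ − T₂).
Cᵥ = 5R/2 = 20.79 J/(mol·K).
W = (3.44)(20.79)(548 − 968) = -30030 J.

W ≈ -30.0 kJ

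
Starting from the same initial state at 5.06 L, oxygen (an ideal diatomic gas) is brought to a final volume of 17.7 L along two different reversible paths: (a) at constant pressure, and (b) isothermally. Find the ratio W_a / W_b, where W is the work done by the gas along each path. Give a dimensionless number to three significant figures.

W_a / W_b ≈ 1.99

Path (a) isobaric: W = P₁(V₂ − V₁) → W_a/(P₁V₁) = 2.498.
Path (b) isothermal: W = P₁V₁ ln(V₂/V₁) → W_b/(P₁V₁) = 1.252.
W_a / W_b = 2.498 / 1.252 = 1.995.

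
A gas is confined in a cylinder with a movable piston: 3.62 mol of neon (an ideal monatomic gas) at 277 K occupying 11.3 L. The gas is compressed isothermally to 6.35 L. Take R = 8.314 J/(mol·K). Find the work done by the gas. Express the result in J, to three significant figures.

W ≈ -4800 J

Isothermal: W = nRT ln(V₂/V₁).
W = (3.62)(8.314)(277) × ln(6.35/11.3)
  = 8337 × -0.5763
W_by_gas = -4805 J.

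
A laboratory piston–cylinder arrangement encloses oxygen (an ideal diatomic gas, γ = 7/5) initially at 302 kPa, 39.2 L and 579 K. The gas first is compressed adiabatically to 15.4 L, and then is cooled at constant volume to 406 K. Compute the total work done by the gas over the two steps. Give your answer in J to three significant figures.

Step 1 (adiabatic): W = (P₁V₁ − P₂V₂)/(γ−1) = (11838 − 17203)/0.4 = -13411 J.
Step 2 (isochoric): W = 0 (constant volume).
W_total = -13411 + 0 = -13411 J.

W_total ≈ -13400 J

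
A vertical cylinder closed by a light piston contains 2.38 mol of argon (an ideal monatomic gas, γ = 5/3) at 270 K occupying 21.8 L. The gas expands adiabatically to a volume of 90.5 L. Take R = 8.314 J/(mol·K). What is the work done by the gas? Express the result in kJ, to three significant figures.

Adiabatic: TV^(γ−1) = const with γ = 5/3.
T₂ = T₁ (V₁/V₂)^(γ−1) = 270 × (21.8/90.5)^0.667 = 270 × 0.3871 = 104.5 K.
W_by = nCᵥ(T₁ − T₂) = (2.38)(12.47)(270 − 104.5) = 4911 J.

W ≈ 4.91 kJ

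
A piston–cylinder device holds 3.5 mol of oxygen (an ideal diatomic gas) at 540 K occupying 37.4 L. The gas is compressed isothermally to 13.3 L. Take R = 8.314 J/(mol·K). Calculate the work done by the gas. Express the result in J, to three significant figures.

Isothermal: W = nRT ln(V₂/V₁).
W = (3.5)(8.314)(540) × ln(13.3/37.4)
  = 15713 × -1.034
W_by_gas = -16246 J.

W ≈ -16200 J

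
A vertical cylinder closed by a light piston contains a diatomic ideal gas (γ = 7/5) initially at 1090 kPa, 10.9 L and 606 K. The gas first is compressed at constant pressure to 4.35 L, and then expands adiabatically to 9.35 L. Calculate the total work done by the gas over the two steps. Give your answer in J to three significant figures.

Step 1 (isobaric): W = PΔV = (1090 kPa)(4.35 − 10.9 L) = -7140 J.
After step 1: P = 1090 kPa, V = 4.35 L, T = 241.8 K.
Step 2 (adiabatic): W = (P₁V₁ − P₂V₂)/(γ−1) = (4742 − 3491)/0.4 = 3126 J.
W_total = -7140 + 3126 = -4014 J.

W_total ≈ -4010 J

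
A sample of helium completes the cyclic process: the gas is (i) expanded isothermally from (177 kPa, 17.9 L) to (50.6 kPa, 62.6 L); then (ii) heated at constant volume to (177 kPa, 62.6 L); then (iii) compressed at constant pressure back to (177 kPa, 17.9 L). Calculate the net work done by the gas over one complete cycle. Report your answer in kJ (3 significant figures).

Leg (i): W = PᵢVᵢ ln(V_f/Vᵢ) = (3168) ln(62.6/17.9) = 3967 J.
Leg (ii): W = 0.
Leg (iii): W = PΔV = (177)(17.9 − 62.6) = -7912 J.
W_net = 3967 − 7912 = -3945 J.

W_net ≈ -3.95 kJ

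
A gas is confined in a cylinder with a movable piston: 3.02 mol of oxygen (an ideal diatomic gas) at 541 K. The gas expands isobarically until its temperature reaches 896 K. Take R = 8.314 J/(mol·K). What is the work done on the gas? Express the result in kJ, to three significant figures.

Isobaric: W = P ΔV = nR ΔT.
W = (3.02)(8.314)(896 − 541) = 8913 J.
Work on gas = −W_by = -8913 J.

W ≈ -8.91 kJ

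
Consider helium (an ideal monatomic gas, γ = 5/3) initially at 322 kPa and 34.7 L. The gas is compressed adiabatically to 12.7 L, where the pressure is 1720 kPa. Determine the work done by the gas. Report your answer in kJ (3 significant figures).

Adiabatic: W = (P₁V₁ − P₂V₂)/(γ − 1) with γ = 5/3.
P₁V₁ = 11173 J, P₂V₂ = 21844 J.
W = (11173 − 21844) / 0.6667 = -16006 J.

W ≈ -16.0 kJ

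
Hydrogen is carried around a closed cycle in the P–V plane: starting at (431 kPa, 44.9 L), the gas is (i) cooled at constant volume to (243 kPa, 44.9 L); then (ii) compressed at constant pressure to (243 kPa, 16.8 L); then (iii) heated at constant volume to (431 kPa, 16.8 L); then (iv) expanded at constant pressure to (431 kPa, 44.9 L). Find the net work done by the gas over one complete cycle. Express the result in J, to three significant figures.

W_net ≈ 5280 J

Constant-volume legs do no work.
W(ii) = (243)(16.8 − 44.9) = -6828 J; W(iv) = (431)(44.9 − 16.8) = 12111 J.
W_net = -6828 + 12111 = 5283 J (the clockwise enclosed area).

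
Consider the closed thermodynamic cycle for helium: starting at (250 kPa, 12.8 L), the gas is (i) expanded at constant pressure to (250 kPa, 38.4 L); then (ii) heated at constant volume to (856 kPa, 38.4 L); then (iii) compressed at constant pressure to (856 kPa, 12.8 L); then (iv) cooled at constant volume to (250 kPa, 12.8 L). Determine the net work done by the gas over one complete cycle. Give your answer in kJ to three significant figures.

W_net ≈ -15.5 kJ

Constant-volume legs do no work.
W(i) = (250)(38.4 − 12.8) = 6400 J; W(iii) = (856)(12.8 − 38.4) = -21914 J.
W_net = 6400 − 21914 = -15514 J (the counter-clockwise enclosed area).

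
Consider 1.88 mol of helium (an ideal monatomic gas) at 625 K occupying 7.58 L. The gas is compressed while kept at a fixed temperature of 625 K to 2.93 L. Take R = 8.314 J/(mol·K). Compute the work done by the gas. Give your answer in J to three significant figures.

W ≈ -9290 J

Isothermal: W = nRT ln(V₂/V₁).
W = (1.88)(8.314)(625) × ln(2.93/7.58)
  = 9769 × -0.9505
W_by_gas = -9285 J.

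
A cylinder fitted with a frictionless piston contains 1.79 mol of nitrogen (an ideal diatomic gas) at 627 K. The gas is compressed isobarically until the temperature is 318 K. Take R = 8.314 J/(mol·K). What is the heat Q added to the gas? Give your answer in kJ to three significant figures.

Isobaric: W = nRΔT = (1.79)(8.314)(-309) = -4599 J.
ΔU = nCᵥΔT with Cᵥ = 5R/2: ΔU = (1.79)(20.79)(-309) = -11496 J.
Q = ΔU + W = -11496 − 4599 = -16095 J.

Q ≈ -16.1 kJ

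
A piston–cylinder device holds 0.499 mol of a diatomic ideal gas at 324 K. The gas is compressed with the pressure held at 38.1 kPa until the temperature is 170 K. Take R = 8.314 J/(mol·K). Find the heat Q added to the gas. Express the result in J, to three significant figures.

Q ≈ -2240 J

Isobaric: W = nRΔT = (0.499)(8.314)(-154) = -638.9 J.
ΔU = nCᵥΔT with Cᵥ = 5R/2: ΔU = (0.499)(20.79)(-154) = -1597 J.
Q = ΔU + W = -1597 − 638.9 = -2236 J.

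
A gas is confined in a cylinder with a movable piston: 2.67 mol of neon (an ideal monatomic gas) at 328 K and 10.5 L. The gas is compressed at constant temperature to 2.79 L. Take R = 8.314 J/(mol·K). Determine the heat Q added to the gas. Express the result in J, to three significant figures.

Q ≈ -9650 J

Isothermal ⇒ ΔU = 0, so Q = W = nRT ln(V₂/V₁).
Q = (2.67)(8.314)(328) ln(2.79/10.5) = 7281 × -1.325 = -9650 J.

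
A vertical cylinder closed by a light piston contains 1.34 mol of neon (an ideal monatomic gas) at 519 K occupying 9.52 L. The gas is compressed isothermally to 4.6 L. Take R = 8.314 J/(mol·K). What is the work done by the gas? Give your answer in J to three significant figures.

Isothermal: W = nRT ln(V₂/V₁).
W = (1.34)(8.314)(519) × ln(4.6/9.52)
  = 5782 × -0.7273
W_by_gas = -4206 J.

W ≈ -4210 J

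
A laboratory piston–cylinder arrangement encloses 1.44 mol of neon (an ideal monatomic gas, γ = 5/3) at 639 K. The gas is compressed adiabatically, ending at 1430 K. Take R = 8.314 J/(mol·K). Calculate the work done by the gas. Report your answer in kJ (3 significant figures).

W ≈ -14.2 kJ

Adiabatic ⇒ Q = 0, so W_by = −ΔU = nCᵥ(T₁ − T₂).
Cᵥ = 3R/2 = 12.47 J/(mol·K).
W = (1.44)(12.47)(639 − 1430) = -14205 J.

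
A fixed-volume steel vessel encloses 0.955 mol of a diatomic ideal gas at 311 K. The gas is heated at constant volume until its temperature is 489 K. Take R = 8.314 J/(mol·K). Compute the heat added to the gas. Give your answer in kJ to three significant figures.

Constant volume ⇒ W = 0, so Q = ΔU = nCᵥΔT with Cᵥ = 5R/2 = 20.79 J/(mol·K).
ΔU = (0.955)(20.79)(489 − 311) = 3533 J.

Q ≈ 3.53 kJ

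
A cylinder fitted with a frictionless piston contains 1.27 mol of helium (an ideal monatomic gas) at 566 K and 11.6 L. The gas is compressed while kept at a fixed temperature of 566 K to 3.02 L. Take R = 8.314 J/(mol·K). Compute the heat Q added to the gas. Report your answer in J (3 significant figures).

Q ≈ -8040 J

Isothermal ⇒ ΔU = 0, so Q = W = nRT ln(V₂/V₁).
Q = (1.27)(8.314)(566) ln(3.02/11.6) = 5976 × -1.346 = -8043 J.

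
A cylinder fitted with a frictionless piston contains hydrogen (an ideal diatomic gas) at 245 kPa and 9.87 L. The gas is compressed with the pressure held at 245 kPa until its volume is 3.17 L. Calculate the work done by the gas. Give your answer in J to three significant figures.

Isobaric: W = P ΔV.
W = (245 kPa)(3.17 − 9.87 L) = (245)(-6.7) = -1641 J.

W ≈ -1640 J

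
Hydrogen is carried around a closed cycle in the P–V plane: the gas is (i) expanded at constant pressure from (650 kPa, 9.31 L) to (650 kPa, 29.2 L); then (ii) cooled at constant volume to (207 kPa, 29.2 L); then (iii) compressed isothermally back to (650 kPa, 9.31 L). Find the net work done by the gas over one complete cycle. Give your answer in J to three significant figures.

W_net ≈ 6020 J

Leg (i): W = PΔV = (650)(29.2 − 9.31) = 12928 J.
Leg (ii): W = 0.
Leg (iii): W = PᵢVᵢ ln(V_f/Vᵢ) = (6044) ln(9.31/29.2) = -6909 J.
W_net = 12928 − 6909 = 6019 J.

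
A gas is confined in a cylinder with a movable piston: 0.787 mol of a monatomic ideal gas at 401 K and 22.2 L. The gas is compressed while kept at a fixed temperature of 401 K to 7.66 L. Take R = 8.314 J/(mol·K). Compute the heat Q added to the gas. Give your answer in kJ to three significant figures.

Isothermal ⇒ ΔU = 0, so Q = W = nRT ln(V₂/V₁).
Q = (0.787)(8.314)(401) ln(7.66/22.2) = 2624 × -1.064 = -2792 J.

Q ≈ -2.79 kJ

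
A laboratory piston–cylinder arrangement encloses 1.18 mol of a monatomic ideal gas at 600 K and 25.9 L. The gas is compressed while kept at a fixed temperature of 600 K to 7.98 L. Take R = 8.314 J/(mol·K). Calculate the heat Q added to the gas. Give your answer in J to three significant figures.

Q ≈ -6930 J

Isothermal ⇒ ΔU = 0, so Q = W = nRT ln(V₂/V₁).
Q = (1.18)(8.314)(600) ln(7.98/25.9) = 5886 × -1.177 = -6930 J.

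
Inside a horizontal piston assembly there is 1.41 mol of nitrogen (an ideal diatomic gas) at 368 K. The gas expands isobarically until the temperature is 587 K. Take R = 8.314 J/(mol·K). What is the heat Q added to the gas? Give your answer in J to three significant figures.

Q ≈ 8990 J

Isobaric: W = nRΔT = (1.41)(8.314)(219) = 2567 J.
ΔU = nCᵥΔT with Cᵥ = 5R/2: ΔU = (1.41)(20.79)(219) = 6418 J.
Q = ΔU + W = 6418 + 2567 = 8985 J.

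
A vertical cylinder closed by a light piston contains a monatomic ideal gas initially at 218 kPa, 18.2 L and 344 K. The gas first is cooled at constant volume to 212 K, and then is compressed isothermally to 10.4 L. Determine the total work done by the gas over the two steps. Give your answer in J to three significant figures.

W_total ≈ -1370 J

Step 1 (isochoric): W = 0 (constant volume).
After step 1: P = 134.3 kPa (V unchanged).
Step 2 (isothermal): W = P₁V₁ ln(V₂/V₁) = (2445) ln(10.4/18.2) = -1368 J.
W_total = 0 − 1368 = -1368 J.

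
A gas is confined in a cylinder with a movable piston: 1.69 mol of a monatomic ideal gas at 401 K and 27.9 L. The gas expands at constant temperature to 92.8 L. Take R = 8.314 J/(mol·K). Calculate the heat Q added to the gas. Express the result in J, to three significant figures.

Q ≈ 6770 J

Isothermal ⇒ ΔU = 0, so Q = W = nRT ln(V₂/V₁).
Q = (1.69)(8.314)(401) ln(92.8/27.9) = 5634 × 1.202 = 6771 J.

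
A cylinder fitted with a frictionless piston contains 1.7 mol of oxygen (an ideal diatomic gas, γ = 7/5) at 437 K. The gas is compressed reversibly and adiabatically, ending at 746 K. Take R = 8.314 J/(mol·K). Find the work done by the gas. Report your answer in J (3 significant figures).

W ≈ -10900 J

Adiabatic ⇒ Q = 0, so W_by = −ΔU = nCᵥ(T₁ − T₂).
Cᵥ = 5R/2 = 20.79 J/(mol·K).
W = (1.7)(20.79)(437 − 746) = -10918 J.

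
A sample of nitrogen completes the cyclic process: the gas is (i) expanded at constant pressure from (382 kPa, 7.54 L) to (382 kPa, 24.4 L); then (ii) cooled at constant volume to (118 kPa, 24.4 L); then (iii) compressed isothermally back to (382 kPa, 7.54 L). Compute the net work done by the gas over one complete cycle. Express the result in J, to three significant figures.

W_net ≈ 3060 J

Leg (i): W = PΔV = (382)(24.4 − 7.54) = 6441 J.
Leg (ii): W = 0.
Leg (iii): W = PᵢVᵢ ln(V_f/Vᵢ) = (2879) ln(7.54/24.4) = -3381 J.
W_net = 6441 − 3381 = 3059 J.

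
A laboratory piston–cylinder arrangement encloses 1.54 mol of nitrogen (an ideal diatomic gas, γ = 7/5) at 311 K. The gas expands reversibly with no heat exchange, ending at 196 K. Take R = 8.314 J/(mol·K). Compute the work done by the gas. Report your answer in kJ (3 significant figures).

Adiabatic ⇒ Q = 0, so W_by = −ΔU = nCᵥ(T₁ − T₂).
Cᵥ = 5R/2 = 20.79 J/(mol·K).
W = (1.54)(20.79)(311 − 196) = 3681 J.

W ≈ 3.68 kJ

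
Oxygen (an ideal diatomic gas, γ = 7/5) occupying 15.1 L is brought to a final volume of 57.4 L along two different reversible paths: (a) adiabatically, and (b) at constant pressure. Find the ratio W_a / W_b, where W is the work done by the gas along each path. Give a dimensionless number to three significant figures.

Path (a) adiabatic: W = P₁V₁(1 − (V₁/V₂)^(γ−1))/(γ−1) → W_a/(P₁V₁) = 1.035.
Path (b) isobaric: W = P₁(V₂ − V₁) → W_b/(P₁V₁) = 2.801.
W_a / W_b = 1.035 / 2.801 = 0.3693.

W_a / W_b ≈ 0.369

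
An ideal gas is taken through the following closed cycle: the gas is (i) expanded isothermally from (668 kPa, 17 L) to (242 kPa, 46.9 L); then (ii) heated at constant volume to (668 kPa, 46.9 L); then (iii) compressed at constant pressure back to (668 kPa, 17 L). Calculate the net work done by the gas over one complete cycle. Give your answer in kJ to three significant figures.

Leg (i): W = PᵢVᵢ ln(V_f/Vᵢ) = (11356) ln(46.9/17) = 11524 J.
Leg (ii): W = 0.
Leg (iii): W = PΔV = (668)(17 − 46.9) = -19973 J.
W_net = 11524 − 19973 = -8449 J.

W_net ≈ -8.45 kJ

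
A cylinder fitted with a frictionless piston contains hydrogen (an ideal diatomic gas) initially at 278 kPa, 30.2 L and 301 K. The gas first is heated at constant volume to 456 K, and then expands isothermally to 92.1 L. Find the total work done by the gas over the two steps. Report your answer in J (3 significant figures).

Step 1 (isochoric): W = 0 (constant volume).
After step 1: P = 421.2 kPa (V unchanged).
Step 2 (isothermal): W = P₁V₁ ln(V₂/V₁) = (12719) ln(92.1/30.2) = 14182 J.
W_total = 0 + 14182 = 14182 J.

W_total ≈ 14200 J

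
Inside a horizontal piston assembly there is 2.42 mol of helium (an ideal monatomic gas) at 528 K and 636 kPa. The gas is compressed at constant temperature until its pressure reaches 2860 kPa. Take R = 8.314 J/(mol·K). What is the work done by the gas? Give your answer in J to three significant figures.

Isothermal process: W = nRT ln(V₂/V₁) = nRT ln(P₁/P₂).
W = (2.42)(8.314)(528) × ln(636/2860)
  = 10623 × ln(0.2224) = 10623 × -1.503
W_by_gas = -15971 J.

W ≈ -16000 J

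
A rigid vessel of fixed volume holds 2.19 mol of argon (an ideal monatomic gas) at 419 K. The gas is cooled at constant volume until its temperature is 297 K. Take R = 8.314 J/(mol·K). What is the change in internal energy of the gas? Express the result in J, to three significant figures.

Constant volume ⇒ W = 0, so Q = ΔU = nCᵥΔT with Cᵥ = 3R/2 = 12.47 J/(mol·K).
ΔU = (2.19)(12.47)(297 − 419) = -3332 J.

ΔU ≈ -3330 J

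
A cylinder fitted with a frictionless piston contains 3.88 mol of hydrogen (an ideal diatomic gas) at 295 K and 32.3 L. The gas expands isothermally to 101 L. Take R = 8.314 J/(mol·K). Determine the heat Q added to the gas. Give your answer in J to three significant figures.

Isothermal ⇒ ΔU = 0, so Q = W = nRT ln(V₂/V₁).
Q = (3.88)(8.314)(295) ln(101/32.3) = 9516 × 1.14 = 10849 J.

Q ≈ 10800 J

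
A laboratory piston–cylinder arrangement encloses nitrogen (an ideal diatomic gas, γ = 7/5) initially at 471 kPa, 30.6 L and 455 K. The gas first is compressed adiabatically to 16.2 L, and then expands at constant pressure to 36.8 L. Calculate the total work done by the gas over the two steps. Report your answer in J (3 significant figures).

W_total ≈ 13200 J

Step 1 (adiabatic): W = (P₁V₁ − P₂V₂)/(γ−1) = (14413 − 18588)/0.4 = -10438 J.
After step 1: P = 1147 kPa, V = 16.2 L, T = 586.8 K.
Step 2 (isobaric): W = PΔV = (1147 kPa)(36.8 − 16.2 L) = 23636 J.
W_total = -10438 + 23636 = 13199 J.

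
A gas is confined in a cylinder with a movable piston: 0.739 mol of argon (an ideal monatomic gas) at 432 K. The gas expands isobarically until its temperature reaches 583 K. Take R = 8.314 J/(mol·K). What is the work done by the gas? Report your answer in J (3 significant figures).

W ≈ 928 J

Isobaric: W = P ΔV = nR ΔT.
W = (0.739)(8.314)(583 − 432) = 927.8 J.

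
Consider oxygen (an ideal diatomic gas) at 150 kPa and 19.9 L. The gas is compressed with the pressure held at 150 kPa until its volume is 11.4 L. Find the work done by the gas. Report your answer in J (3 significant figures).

Isobaric: W = P ΔV.
W = (150 kPa)(11.4 − 19.9 L) = (150)(-8.5) = -1275 J.

W ≈ -1270 J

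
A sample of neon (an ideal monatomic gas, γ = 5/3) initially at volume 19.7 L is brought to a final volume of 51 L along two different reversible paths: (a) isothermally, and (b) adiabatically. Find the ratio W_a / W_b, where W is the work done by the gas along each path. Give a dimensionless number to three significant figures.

Path (a) isothermal: W = P₁V₁ ln(V₂/V₁) → W_a/(P₁V₁) = 0.9512.
Path (b) adiabatic: W = P₁V₁(1 − (V₁/V₂)^(γ−1))/(γ−1) → W_b/(P₁V₁) = 0.7044.
W_a / W_b = 0.9512 / 0.7044 = 1.35.

W_a / W_b ≈ 1.35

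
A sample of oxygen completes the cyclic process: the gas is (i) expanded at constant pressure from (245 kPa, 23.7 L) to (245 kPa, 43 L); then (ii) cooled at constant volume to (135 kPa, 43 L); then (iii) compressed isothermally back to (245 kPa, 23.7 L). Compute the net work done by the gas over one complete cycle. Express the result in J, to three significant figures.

W_net ≈ 1270 J

Leg (i): W = PΔV = (245)(43 − 23.7) = 4728 J.
Leg (ii): W = 0.
Leg (iii): W = PᵢVᵢ ln(V_f/Vᵢ) = (5805) ln(23.7/43) = -3458 J.
W_net = 4728 − 3458 = 1270 J.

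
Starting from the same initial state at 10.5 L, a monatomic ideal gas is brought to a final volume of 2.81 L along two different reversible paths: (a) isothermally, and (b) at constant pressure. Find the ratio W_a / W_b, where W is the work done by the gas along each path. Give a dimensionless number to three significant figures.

W_a / W_b ≈ 1.80

Path (a) isothermal: W = P₁V₁ ln(V₂/V₁) → W_a/(P₁V₁) = -1.318.
Path (b) isobaric: W = P₁(V₂ − V₁) → W_b/(P₁V₁) = -0.7324.
W_a / W_b = -1.318 / -0.7324 = 1.8.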